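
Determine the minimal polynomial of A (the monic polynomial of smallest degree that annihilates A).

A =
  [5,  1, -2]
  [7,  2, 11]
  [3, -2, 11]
x^3 - 18*x^2 + 108*x - 216

The characteristic polynomial is χ_A(x) = (x - 6)^3, so the eigenvalues are known. The minimal polynomial is
  m_A(x) = Π_λ (x − λ)^{k_λ}
where k_λ is the size of the *largest* Jordan block for λ (equivalently, the smallest k with (A − λI)^k v = 0 for every generalised eigenvector v of λ).

  λ = 6: largest Jordan block has size 3, contributing (x − 6)^3

So m_A(x) = (x - 6)^3 = x^3 - 18*x^2 + 108*x - 216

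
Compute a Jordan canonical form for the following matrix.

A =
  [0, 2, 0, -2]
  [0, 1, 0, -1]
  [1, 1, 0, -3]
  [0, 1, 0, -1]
J_2(0) ⊕ J_2(0)

The characteristic polynomial is
  det(x·I − A) = x^4

Eigenvalues and multiplicities (the geometric multiplicity of λ is n − rank(A − λI), which equals the number of Jordan blocks for λ):
  λ = 0: algebraic multiplicity = 4, geometric multiplicity = 2

Determining the block sizes for each eigenvalue:
  λ = 0: with am = 4 and gm = 2, the partition is not yet determined (e.g. several partitions of 4 into 2 parts exist). Let N = A − (0)·I. Computing rank(N^1) = 2, rank(N^2) = 0; the number of blocks of size ≥ j is rank(N^{j−1}) − rank(N^j), giving [2, 2]. So we have 2 block(s) of size 2 → block sizes [2, 2]

Assembling the blocks gives a Jordan form
J =
  [0, 1, 0, 0]
  [0, 0, 0, 0]
  [0, 0, 0, 1]
  [0, 0, 0, 0]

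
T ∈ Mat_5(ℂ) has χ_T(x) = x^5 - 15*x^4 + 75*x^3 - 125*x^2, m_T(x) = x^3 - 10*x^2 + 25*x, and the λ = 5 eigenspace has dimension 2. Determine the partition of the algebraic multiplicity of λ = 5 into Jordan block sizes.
Block sizes for λ = 5: [2, 1]

Step 1 — from the characteristic polynomial, algebraic multiplicity of λ = 5 is 3. From dim ker(T − (5)·I) = 2, there are exactly 2 Jordan blocks for λ = 5.
Step 2 — from the minimal polynomial, the factor (x − 5)^2 tells us the largest block for λ = 5 has size 2.
Step 3 — with total size 3, 2 blocks, and largest block 2, the block sizes (in nonincreasing order) are [2, 1].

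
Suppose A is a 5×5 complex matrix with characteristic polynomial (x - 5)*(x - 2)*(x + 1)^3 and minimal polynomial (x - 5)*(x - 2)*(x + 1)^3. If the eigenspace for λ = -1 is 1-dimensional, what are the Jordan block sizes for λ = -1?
Block sizes for λ = -1: [3]

Step 1 — from the characteristic polynomial, algebraic multiplicity of λ = -1 is 3. From dim ker(A − (-1)·I) = 1, there are exactly 1 Jordan blocks for λ = -1.
Step 2 — from the minimal polynomial, the factor (x + 1)^3 tells us the largest block for λ = -1 has size 3.
Step 3 — with total size 3, 1 blocks, and largest block 3, the block sizes (in nonincreasing order) are [3].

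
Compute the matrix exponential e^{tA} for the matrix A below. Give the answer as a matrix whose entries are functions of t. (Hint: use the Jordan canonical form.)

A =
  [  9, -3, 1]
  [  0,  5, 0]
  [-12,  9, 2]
e^{tA} =
  [4*exp(6*t) - 3*exp(5*t), -3*exp(6*t) + 3*exp(5*t), exp(6*t) - exp(5*t)]
  [0, exp(5*t), 0]
  [-12*exp(6*t) + 12*exp(5*t), 9*exp(6*t) - 9*exp(5*t), -3*exp(6*t) + 4*exp(5*t)]

Strategy: write A = P · J · P⁻¹ where J is a Jordan canonical form, so e^{tA} = P · e^{tJ} · P⁻¹, and e^{tJ} can be computed block-by-block.

A has Jordan form
J =
  [5, 0, 0]
  [0, 5, 0]
  [0, 0, 6]
(up to reordering of blocks).

Per-block formulas:
  For a 1×1 block at λ = 6: exp(t · [6]) = [e^(6t)].
  For a 1×1 block at λ = 5: exp(t · [5]) = [e^(5t)].

After assembling e^{tJ} and conjugating by P, we get:

e^{tA} =
  [4*exp(6*t) - 3*exp(5*t), -3*exp(6*t) + 3*exp(5*t), exp(6*t) - exp(5*t)]
  [0, exp(5*t), 0]
  [-12*exp(6*t) + 12*exp(5*t), 9*exp(6*t) - 9*exp(5*t), -3*exp(6*t) + 4*exp(5*t)]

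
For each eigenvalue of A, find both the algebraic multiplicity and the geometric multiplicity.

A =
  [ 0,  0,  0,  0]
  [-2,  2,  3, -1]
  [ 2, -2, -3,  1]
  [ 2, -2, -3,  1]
λ = 0: alg = 4, geom = 3

Step 1 — factor the characteristic polynomial to read off the algebraic multiplicities:
  χ_A(x) = x^4

Step 2 — compute geometric multiplicities via the rank-nullity identity g(λ) = n − rank(A − λI):
  rank(A − (0)·I) = 1, so dim ker(A − (0)·I) = n − 1 = 3

Summary:
  λ = 0: algebraic multiplicity = 4, geometric multiplicity = 3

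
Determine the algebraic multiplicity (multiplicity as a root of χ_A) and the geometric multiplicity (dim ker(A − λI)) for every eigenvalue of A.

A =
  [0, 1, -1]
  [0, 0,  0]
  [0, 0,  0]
λ = 0: alg = 3, geom = 2

Step 1 — factor the characteristic polynomial to read off the algebraic multiplicities:
  χ_A(x) = x^3

Step 2 — compute geometric multiplicities via the rank-nullity identity g(λ) = n − rank(A − λI):
  rank(A − (0)·I) = 1, so dim ker(A − (0)·I) = n − 1 = 2

Summary:
  λ = 0: algebraic multiplicity = 3, geometric multiplicity = 2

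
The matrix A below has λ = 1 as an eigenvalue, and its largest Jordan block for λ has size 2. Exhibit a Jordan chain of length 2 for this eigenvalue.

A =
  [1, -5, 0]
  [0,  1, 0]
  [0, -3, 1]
A Jordan chain for λ = 1 of length 2:
v_1 = (-5, 0, -3)ᵀ
v_2 = (0, 1, 0)ᵀ

Let N = A − (1)·I. We want v_2 with N^2 v_2 = 0 but N^1 v_2 ≠ 0; then v_{j-1} := N · v_j for j = 2, …, 2.

Pick v_2 = (0, 1, 0)ᵀ.
Then v_1 = N · v_2 = (-5, 0, -3)ᵀ.

Sanity check: (A − (1)·I) v_1 = (0, 0, 0)ᵀ = 0. ✓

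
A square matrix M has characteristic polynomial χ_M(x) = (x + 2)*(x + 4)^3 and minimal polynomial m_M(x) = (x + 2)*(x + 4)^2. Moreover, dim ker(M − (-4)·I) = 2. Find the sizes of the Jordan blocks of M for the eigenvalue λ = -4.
Block sizes for λ = -4: [2, 1]

Step 1 — from the characteristic polynomial, algebraic multiplicity of λ = -4 is 3. From dim ker(M − (-4)·I) = 2, there are exactly 2 Jordan blocks for λ = -4.
Step 2 — from the minimal polynomial, the factor (x + 4)^2 tells us the largest block for λ = -4 has size 2.
Step 3 — with total size 3, 2 blocks, and largest block 2, the block sizes (in nonincreasing order) are [2, 1].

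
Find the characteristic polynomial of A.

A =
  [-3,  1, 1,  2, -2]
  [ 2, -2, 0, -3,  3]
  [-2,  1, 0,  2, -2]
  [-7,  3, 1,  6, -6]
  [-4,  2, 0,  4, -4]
x^5 + 3*x^4 + 3*x^3 + x^2

Expanding det(x·I − A) (e.g. by cofactor expansion or by noting that A is similar to its Jordan form J, which has the same characteristic polynomial as A) gives
  χ_A(x) = x^5 + 3*x^4 + 3*x^3 + x^2
which factors as x^2*(x + 1)^3. The eigenvalues (with algebraic multiplicities) are λ = -1 with multiplicity 3, λ = 0 with multiplicity 2.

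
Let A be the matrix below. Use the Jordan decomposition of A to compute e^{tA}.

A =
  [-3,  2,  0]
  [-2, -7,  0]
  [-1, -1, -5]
e^{tA} =
  [2*t*exp(-5*t) + exp(-5*t), 2*t*exp(-5*t), 0]
  [-2*t*exp(-5*t), -2*t*exp(-5*t) + exp(-5*t), 0]
  [-t*exp(-5*t), -t*exp(-5*t), exp(-5*t)]

Strategy: write A = P · J · P⁻¹ where J is a Jordan canonical form, so e^{tA} = P · e^{tJ} · P⁻¹, and e^{tJ} can be computed block-by-block.

A has Jordan form
J =
  [-5,  1,  0]
  [ 0, -5,  0]
  [ 0,  0, -5]
(up to reordering of blocks).

Per-block formulas:
  For a 1×1 block at λ = -5: exp(t · [-5]) = [e^(-5t)].
  For a 2×2 Jordan block J_2(-5): exp(t · J_2(-5)) = e^(-5t)·(I + t·N), where N is the 2×2 nilpotent shift.

After assembling e^{tJ} and conjugating by P, we get:

e^{tA} =
  [2*t*exp(-5*t) + exp(-5*t), 2*t*exp(-5*t), 0]
  [-2*t*exp(-5*t), -2*t*exp(-5*t) + exp(-5*t), 0]
  [-t*exp(-5*t), -t*exp(-5*t), exp(-5*t)]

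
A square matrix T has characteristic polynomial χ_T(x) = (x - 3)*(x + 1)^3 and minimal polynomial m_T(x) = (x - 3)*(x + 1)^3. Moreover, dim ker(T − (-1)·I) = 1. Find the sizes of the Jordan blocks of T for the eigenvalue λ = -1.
Block sizes for λ = -1: [3]

Step 1 — from the characteristic polynomial, algebraic multiplicity of λ = -1 is 3. From dim ker(T − (-1)·I) = 1, there are exactly 1 Jordan blocks for λ = -1.
Step 2 — from the minimal polynomial, the factor (x + 1)^3 tells us the largest block for λ = -1 has size 3.
Step 3 — with total size 3, 1 blocks, and largest block 3, the block sizes (in nonincreasing order) are [3].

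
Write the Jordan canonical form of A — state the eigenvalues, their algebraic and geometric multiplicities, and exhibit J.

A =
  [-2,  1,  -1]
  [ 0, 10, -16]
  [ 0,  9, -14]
J_3(-2)

The characteristic polynomial is
  det(x·I − A) = x^3 + 6*x^2 + 12*x + 8 = (x + 2)^3

Eigenvalues and multiplicities (the geometric multiplicity of λ is n − rank(A − λI), which equals the number of Jordan blocks for λ):
  λ = -2: algebraic multiplicity = 3, geometric multiplicity = 1

Determining the block sizes for each eigenvalue:
  λ = -2: one block (gm = 1), so the single block has size am = 3 → block sizes [3]

Assembling the blocks gives a Jordan form
J =
  [-2,  1,  0]
  [ 0, -2,  1]
  [ 0,  0, -2]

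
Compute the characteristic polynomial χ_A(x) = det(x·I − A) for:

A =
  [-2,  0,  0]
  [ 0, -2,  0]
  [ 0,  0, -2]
x^3 + 6*x^2 + 12*x + 8

Expanding det(x·I − A) (e.g. by cofactor expansion or by noting that A is similar to its Jordan form J, which has the same characteristic polynomial as A) gives
  χ_A(x) = x^3 + 6*x^2 + 12*x + 8
which factors as (x + 2)^3. The eigenvalues (with algebraic multiplicities) are λ = -2 with multiplicity 3.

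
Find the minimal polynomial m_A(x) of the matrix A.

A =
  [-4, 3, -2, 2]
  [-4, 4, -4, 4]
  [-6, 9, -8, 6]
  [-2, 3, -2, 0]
x^2 + 4*x + 4

The characteristic polynomial is χ_A(x) = (x + 2)^4, so the eigenvalues are known. The minimal polynomial is
  m_A(x) = Π_λ (x − λ)^{k_λ}
where k_λ is the size of the *largest* Jordan block for λ (equivalently, the smallest k with (A − λI)^k v = 0 for every generalised eigenvector v of λ).

  λ = -2: largest Jordan block has size 2, contributing (x + 2)^2

So m_A(x) = (x + 2)^2 = x^2 + 4*x + 4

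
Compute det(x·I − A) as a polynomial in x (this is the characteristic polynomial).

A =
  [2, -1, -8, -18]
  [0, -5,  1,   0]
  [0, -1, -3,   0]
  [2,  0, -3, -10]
x^4 + 16*x^3 + 96*x^2 + 256*x + 256

Expanding det(x·I − A) (e.g. by cofactor expansion or by noting that A is similar to its Jordan form J, which has the same characteristic polynomial as A) gives
  χ_A(x) = x^4 + 16*x^3 + 96*x^2 + 256*x + 256
which factors as (x + 4)^4. The eigenvalues (with algebraic multiplicities) are λ = -4 with multiplicity 4.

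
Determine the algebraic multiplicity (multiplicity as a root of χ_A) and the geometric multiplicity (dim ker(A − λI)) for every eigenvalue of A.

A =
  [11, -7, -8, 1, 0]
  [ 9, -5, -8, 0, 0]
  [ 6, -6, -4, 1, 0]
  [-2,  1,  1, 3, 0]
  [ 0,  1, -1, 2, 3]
λ = -4: alg = 1, geom = 1; λ = 3: alg = 4, geom = 2

Step 1 — factor the characteristic polynomial to read off the algebraic multiplicities:
  χ_A(x) = (x - 3)^4*(x + 4)

Step 2 — compute geometric multiplicities via the rank-nullity identity g(λ) = n − rank(A − λI):
  rank(A − (-4)·I) = 4, so dim ker(A − (-4)·I) = n − 4 = 1
  rank(A − (3)·I) = 3, so dim ker(A − (3)·I) = n − 3 = 2

Summary:
  λ = -4: algebraic multiplicity = 1, geometric multiplicity = 1
  λ = 3: algebraic multiplicity = 4, geometric multiplicity = 2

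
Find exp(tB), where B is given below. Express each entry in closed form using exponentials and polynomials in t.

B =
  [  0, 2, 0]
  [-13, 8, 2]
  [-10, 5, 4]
e^{tB} =
  [-5*t^2*exp(4*t) - 4*t*exp(4*t) + exp(4*t), 2*t*exp(4*t), 2*t^2*exp(4*t)]
  [-10*t^2*exp(4*t) - 13*t*exp(4*t), 4*t*exp(4*t) + exp(4*t), 4*t^2*exp(4*t) + 2*t*exp(4*t)]
  [-25*t^2*exp(4*t)/2 - 10*t*exp(4*t), 5*t*exp(4*t), 5*t^2*exp(4*t) + exp(4*t)]

Strategy: write B = P · J · P⁻¹ where J is a Jordan canonical form, so e^{tB} = P · e^{tJ} · P⁻¹, and e^{tJ} can be computed block-by-block.

B has Jordan form
J =
  [4, 1, 0]
  [0, 4, 1]
  [0, 0, 4]
(up to reordering of blocks).

Per-block formulas:
  For a 3×3 Jordan block J_3(4): exp(t · J_3(4)) = e^(4t)·(I + t·N + (t^2/2)·N^2), where N is the 3×3 nilpotent shift.

After assembling e^{tJ} and conjugating by P, we get:

e^{tB} =
  [-5*t^2*exp(4*t) - 4*t*exp(4*t) + exp(4*t), 2*t*exp(4*t), 2*t^2*exp(4*t)]
  [-10*t^2*exp(4*t) - 13*t*exp(4*t), 4*t*exp(4*t) + exp(4*t), 4*t^2*exp(4*t) + 2*t*exp(4*t)]
  [-25*t^2*exp(4*t)/2 - 10*t*exp(4*t), 5*t*exp(4*t), 5*t^2*exp(4*t) + exp(4*t)]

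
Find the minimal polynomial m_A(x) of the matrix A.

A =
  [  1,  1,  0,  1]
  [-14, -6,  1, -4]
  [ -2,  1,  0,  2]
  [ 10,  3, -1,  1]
x^2 + 2*x + 1

The characteristic polynomial is χ_A(x) = (x + 1)^4, so the eigenvalues are known. The minimal polynomial is
  m_A(x) = Π_λ (x − λ)^{k_λ}
where k_λ is the size of the *largest* Jordan block for λ (equivalently, the smallest k with (A − λI)^k v = 0 for every generalised eigenvector v of λ).

  λ = -1: largest Jordan block has size 2, contributing (x + 1)^2

So m_A(x) = (x + 1)^2 = x^2 + 2*x + 1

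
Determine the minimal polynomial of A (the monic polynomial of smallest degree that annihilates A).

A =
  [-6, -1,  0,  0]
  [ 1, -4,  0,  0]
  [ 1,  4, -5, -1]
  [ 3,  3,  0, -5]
x^2 + 10*x + 25

The characteristic polynomial is χ_A(x) = (x + 5)^4, so the eigenvalues are known. The minimal polynomial is
  m_A(x) = Π_λ (x − λ)^{k_λ}
where k_λ is the size of the *largest* Jordan block for λ (equivalently, the smallest k with (A − λI)^k v = 0 for every generalised eigenvector v of λ).

  λ = -5: largest Jordan block has size 2, contributing (x + 5)^2

So m_A(x) = (x + 5)^2 = x^2 + 10*x + 25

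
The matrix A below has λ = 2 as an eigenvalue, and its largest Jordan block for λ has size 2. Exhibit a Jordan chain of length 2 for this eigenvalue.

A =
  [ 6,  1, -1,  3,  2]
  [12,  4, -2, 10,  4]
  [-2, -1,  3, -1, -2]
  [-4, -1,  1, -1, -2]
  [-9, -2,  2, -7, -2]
A Jordan chain for λ = 2 of length 2:
v_1 = (4, 12, -2, -4, -9)ᵀ
v_2 = (1, 0, 0, 0, 0)ᵀ

Let N = A − (2)·I. We want v_2 with N^2 v_2 = 0 but N^1 v_2 ≠ 0; then v_{j-1} := N · v_j for j = 2, …, 2.

Pick v_2 = (1, 0, 0, 0, 0)ᵀ.
Then v_1 = N · v_2 = (4, 12, -2, -4, -9)ᵀ.

Sanity check: (A − (2)·I) v_1 = (0, 0, 0, 0, 0)ᵀ = 0. ✓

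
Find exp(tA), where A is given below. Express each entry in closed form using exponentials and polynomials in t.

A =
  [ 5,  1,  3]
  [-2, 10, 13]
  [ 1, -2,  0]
e^{tA} =
  [t^2*exp(5*t)/2 + exp(5*t), -t^2*exp(5*t)/2 + t*exp(5*t), -t^2*exp(5*t) + 3*t*exp(5*t)]
  [3*t^2*exp(5*t)/2 - 2*t*exp(5*t), -3*t^2*exp(5*t)/2 + 5*t*exp(5*t) + exp(5*t), -3*t^2*exp(5*t) + 13*t*exp(5*t)]
  [-t^2*exp(5*t)/2 + t*exp(5*t), t^2*exp(5*t)/2 - 2*t*exp(5*t), t^2*exp(5*t) - 5*t*exp(5*t) + exp(5*t)]

Strategy: write A = P · J · P⁻¹ where J is a Jordan canonical form, so e^{tA} = P · e^{tJ} · P⁻¹, and e^{tJ} can be computed block-by-block.

A has Jordan form
J =
  [5, 1, 0]
  [0, 5, 1]
  [0, 0, 5]
(up to reordering of blocks).

Per-block formulas:
  For a 3×3 Jordan block J_3(5): exp(t · J_3(5)) = e^(5t)·(I + t·N + (t^2/2)·N^2), where N is the 3×3 nilpotent shift.

After assembling e^{tJ} and conjugating by P, we get:

e^{tA} =
  [t^2*exp(5*t)/2 + exp(5*t), -t^2*exp(5*t)/2 + t*exp(5*t), -t^2*exp(5*t) + 3*t*exp(5*t)]
  [3*t^2*exp(5*t)/2 - 2*t*exp(5*t), -3*t^2*exp(5*t)/2 + 5*t*exp(5*t) + exp(5*t), -3*t^2*exp(5*t) + 13*t*exp(5*t)]
  [-t^2*exp(5*t)/2 + t*exp(5*t), t^2*exp(5*t)/2 - 2*t*exp(5*t), t^2*exp(5*t) - 5*t*exp(5*t) + exp(5*t)]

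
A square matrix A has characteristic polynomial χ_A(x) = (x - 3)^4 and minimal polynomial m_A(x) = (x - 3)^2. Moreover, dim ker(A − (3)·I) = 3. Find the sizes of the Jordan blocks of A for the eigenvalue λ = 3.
Block sizes for λ = 3: [2, 1, 1]

Step 1 — from the characteristic polynomial, algebraic multiplicity of λ = 3 is 4. From dim ker(A − (3)·I) = 3, there are exactly 3 Jordan blocks for λ = 3.
Step 2 — from the minimal polynomial, the factor (x − 3)^2 tells us the largest block for λ = 3 has size 2.
Step 3 — with total size 4, 3 blocks, and largest block 2, the block sizes (in nonincreasing order) are [2, 1, 1].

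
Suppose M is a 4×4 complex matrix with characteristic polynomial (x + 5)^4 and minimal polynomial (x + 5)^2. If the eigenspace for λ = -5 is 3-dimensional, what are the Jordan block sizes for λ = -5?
Block sizes for λ = -5: [2, 1, 1]

Step 1 — from the characteristic polynomial, algebraic multiplicity of λ = -5 is 4. From dim ker(M − (-5)·I) = 3, there are exactly 3 Jordan blocks for λ = -5.
Step 2 — from the minimal polynomial, the factor (x + 5)^2 tells us the largest block for λ = -5 has size 2.
Step 3 — with total size 4, 3 blocks, and largest block 2, the block sizes (in nonincreasing order) are [2, 1, 1].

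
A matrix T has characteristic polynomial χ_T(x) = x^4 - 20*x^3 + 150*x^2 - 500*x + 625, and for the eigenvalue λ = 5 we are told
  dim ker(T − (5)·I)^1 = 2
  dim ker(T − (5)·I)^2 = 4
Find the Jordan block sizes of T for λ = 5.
Block sizes for λ = 5: [2, 2]

From the dimensions of kernels of powers, the number of Jordan blocks of size at least j is d_j − d_{j−1} where d_j = dim ker(N^j) (with d_0 = 0). Computing the differences gives [2, 2].
The number of blocks of size exactly k is (#blocks of size ≥ k) − (#blocks of size ≥ k + 1), so the partition is: 2 block(s) of size 2.
In nonincreasing order the block sizes are [2, 2].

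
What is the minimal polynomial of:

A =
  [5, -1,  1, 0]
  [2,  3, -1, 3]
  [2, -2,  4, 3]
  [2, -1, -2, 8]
x^3 - 15*x^2 + 75*x - 125

The characteristic polynomial is χ_A(x) = (x - 5)^4, so the eigenvalues are known. The minimal polynomial is
  m_A(x) = Π_λ (x − λ)^{k_λ}
where k_λ is the size of the *largest* Jordan block for λ (equivalently, the smallest k with (A − λI)^k v = 0 for every generalised eigenvector v of λ).

  λ = 5: largest Jordan block has size 3, contributing (x − 5)^3

So m_A(x) = (x - 5)^3 = x^3 - 15*x^2 + 75*x - 125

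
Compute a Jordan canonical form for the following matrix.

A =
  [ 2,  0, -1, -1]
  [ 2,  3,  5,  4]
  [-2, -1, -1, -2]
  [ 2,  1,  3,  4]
J_2(2) ⊕ J_2(2)

The characteristic polynomial is
  det(x·I − A) = x^4 - 8*x^3 + 24*x^2 - 32*x + 16 = (x - 2)^4

Eigenvalues and multiplicities (the geometric multiplicity of λ is n − rank(A − λI), which equals the number of Jordan blocks for λ):
  λ = 2: algebraic multiplicity = 4, geometric multiplicity = 2

Determining the block sizes for each eigenvalue:
  λ = 2: with am = 4 and gm = 2, the partition is not yet determined (e.g. several partitions of 4 into 2 parts exist). Let N = A − (2)·I. Computing rank(N^1) = 2, rank(N^2) = 0; the number of blocks of size ≥ j is rank(N^{j−1}) − rank(N^j), giving [2, 2]. So we have 2 block(s) of size 2 → block sizes [2, 2]

Assembling the blocks gives a Jordan form
J =
  [2, 1, 0, 0]
  [0, 2, 0, 0]
  [0, 0, 2, 1]
  [0, 0, 0, 2]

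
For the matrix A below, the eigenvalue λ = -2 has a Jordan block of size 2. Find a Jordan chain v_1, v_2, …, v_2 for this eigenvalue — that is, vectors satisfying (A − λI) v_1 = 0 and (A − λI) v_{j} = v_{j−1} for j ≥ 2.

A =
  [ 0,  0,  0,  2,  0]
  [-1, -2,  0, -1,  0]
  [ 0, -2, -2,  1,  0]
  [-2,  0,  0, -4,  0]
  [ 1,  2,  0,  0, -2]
A Jordan chain for λ = -2 of length 2:
v_1 = (2, -1, 0, -2, 1)ᵀ
v_2 = (1, 0, 0, 0, 0)ᵀ

Let N = A − (-2)·I. We want v_2 with N^2 v_2 = 0 but N^1 v_2 ≠ 0; then v_{j-1} := N · v_j for j = 2, …, 2.

Pick v_2 = (1, 0, 0, 0, 0)ᵀ.
Then v_1 = N · v_2 = (2, -1, 0, -2, 1)ᵀ.

Sanity check: (A − (-2)·I) v_1 = (0, 0, 0, 0, 0)ᵀ = 0. ✓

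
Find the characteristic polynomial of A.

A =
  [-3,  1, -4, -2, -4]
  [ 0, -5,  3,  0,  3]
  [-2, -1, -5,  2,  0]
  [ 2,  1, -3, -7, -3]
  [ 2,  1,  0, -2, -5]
x^5 + 25*x^4 + 250*x^3 + 1250*x^2 + 3125*x + 3125

Expanding det(x·I − A) (e.g. by cofactor expansion or by noting that A is similar to its Jordan form J, which has the same characteristic polynomial as A) gives
  χ_A(x) = x^5 + 25*x^4 + 250*x^3 + 1250*x^2 + 3125*x + 3125
which factors as (x + 5)^5. The eigenvalues (with algebraic multiplicities) are λ = -5 with multiplicity 5.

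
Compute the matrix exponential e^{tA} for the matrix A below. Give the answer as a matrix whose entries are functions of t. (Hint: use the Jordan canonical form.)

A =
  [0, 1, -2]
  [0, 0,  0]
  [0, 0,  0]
e^{tA} =
  [1, t, -2*t]
  [0, 1, 0]
  [0, 0, 1]

Strategy: write A = P · J · P⁻¹ where J is a Jordan canonical form, so e^{tA} = P · e^{tJ} · P⁻¹, and e^{tJ} can be computed block-by-block.

A has Jordan form
J =
  [0, 1, 0]
  [0, 0, 0]
  [0, 0, 0]
(up to reordering of blocks).

Per-block formulas:
  For a 2×2 Jordan block J_2(0): exp(t · J_2(0)) = e^(0t)·(I + t·N), where N is the 2×2 nilpotent shift.
  For a 1×1 block at λ = 0: exp(t · [0]) = [e^(0t)].

After assembling e^{tJ} and conjugating by P, we get:

e^{tA} =
  [1, t, -2*t]
  [0, 1, 0]
  [0, 0, 1]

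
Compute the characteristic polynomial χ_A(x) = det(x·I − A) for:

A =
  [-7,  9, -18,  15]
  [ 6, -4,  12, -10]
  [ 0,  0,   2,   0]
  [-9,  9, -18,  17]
x^4 - 8*x^3 + 24*x^2 - 32*x + 16

Expanding det(x·I − A) (e.g. by cofactor expansion or by noting that A is similar to its Jordan form J, which has the same characteristic polynomial as A) gives
  χ_A(x) = x^4 - 8*x^3 + 24*x^2 - 32*x + 16
which factors as (x - 2)^4. The eigenvalues (with algebraic multiplicities) are λ = 2 with multiplicity 4.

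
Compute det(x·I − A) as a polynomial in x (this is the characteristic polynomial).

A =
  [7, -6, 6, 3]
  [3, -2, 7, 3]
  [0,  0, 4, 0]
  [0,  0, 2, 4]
x^4 - 13*x^3 + 60*x^2 - 112*x + 64

Expanding det(x·I − A) (e.g. by cofactor expansion or by noting that A is similar to its Jordan form J, which has the same characteristic polynomial as A) gives
  χ_A(x) = x^4 - 13*x^3 + 60*x^2 - 112*x + 64
which factors as (x - 4)^3*(x - 1). The eigenvalues (with algebraic multiplicities) are λ = 1 with multiplicity 1, λ = 4 with multiplicity 3.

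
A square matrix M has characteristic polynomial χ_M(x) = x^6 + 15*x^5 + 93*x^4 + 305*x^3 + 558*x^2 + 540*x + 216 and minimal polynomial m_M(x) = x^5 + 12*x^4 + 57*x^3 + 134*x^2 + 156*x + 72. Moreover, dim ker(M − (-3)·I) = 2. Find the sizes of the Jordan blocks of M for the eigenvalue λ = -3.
Block sizes for λ = -3: [2, 1]

Step 1 — from the characteristic polynomial, algebraic multiplicity of λ = -3 is 3. From dim ker(M − (-3)·I) = 2, there are exactly 2 Jordan blocks for λ = -3.
Step 2 — from the minimal polynomial, the factor (x + 3)^2 tells us the largest block for λ = -3 has size 2.
Step 3 — with total size 3, 2 blocks, and largest block 2, the block sizes (in nonincreasing order) are [2, 1].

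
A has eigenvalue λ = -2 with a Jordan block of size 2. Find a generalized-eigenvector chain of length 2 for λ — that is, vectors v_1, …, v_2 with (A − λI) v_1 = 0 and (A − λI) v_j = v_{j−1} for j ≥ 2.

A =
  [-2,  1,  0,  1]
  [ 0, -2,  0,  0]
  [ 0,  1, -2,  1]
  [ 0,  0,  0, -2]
A Jordan chain for λ = -2 of length 2:
v_1 = (1, 0, 1, 0)ᵀ
v_2 = (0, 1, 0, 0)ᵀ

Let N = A − (-2)·I. We want v_2 with N^2 v_2 = 0 but N^1 v_2 ≠ 0; then v_{j-1} := N · v_j for j = 2, …, 2.

Pick v_2 = (0, 1, 0, 0)ᵀ.
Then v_1 = N · v_2 = (1, 0, 1, 0)ᵀ.

Sanity check: (A − (-2)·I) v_1 = (0, 0, 0, 0)ᵀ = 0. ✓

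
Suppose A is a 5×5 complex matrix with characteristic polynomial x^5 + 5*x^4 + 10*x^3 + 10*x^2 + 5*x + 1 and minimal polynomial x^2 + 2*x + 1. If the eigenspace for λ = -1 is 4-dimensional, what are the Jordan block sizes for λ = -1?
Block sizes for λ = -1: [2, 1, 1, 1]

Step 1 — from the characteristic polynomial, algebraic multiplicity of λ = -1 is 5. From dim ker(A − (-1)·I) = 4, there are exactly 4 Jordan blocks for λ = -1.
Step 2 — from the minimal polynomial, the factor (x + 1)^2 tells us the largest block for λ = -1 has size 2.
Step 3 — with total size 5, 4 blocks, and largest block 2, the block sizes (in nonincreasing order) are [2, 1, 1, 1].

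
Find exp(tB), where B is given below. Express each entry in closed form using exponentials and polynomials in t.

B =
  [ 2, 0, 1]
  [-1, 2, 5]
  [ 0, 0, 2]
e^{tB} =
  [exp(2*t), 0, t*exp(2*t)]
  [-t*exp(2*t), exp(2*t), -t^2*exp(2*t)/2 + 5*t*exp(2*t)]
  [0, 0, exp(2*t)]

Strategy: write B = P · J · P⁻¹ where J is a Jordan canonical form, so e^{tB} = P · e^{tJ} · P⁻¹, and e^{tJ} can be computed block-by-block.

B has Jordan form
J =
  [2, 1, 0]
  [0, 2, 1]
  [0, 0, 2]
(up to reordering of blocks).

Per-block formulas:
  For a 3×3 Jordan block J_3(2): exp(t · J_3(2)) = e^(2t)·(I + t·N + (t^2/2)·N^2), where N is the 3×3 nilpotent shift.

After assembling e^{tJ} and conjugating by P, we get:

e^{tB} =
  [exp(2*t), 0, t*exp(2*t)]
  [-t*exp(2*t), exp(2*t), -t^2*exp(2*t)/2 + 5*t*exp(2*t)]
  [0, 0, exp(2*t)]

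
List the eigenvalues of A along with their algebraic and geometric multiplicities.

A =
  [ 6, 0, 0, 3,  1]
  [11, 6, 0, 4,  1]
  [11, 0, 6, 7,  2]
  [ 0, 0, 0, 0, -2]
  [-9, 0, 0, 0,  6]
λ = 3: alg = 2, geom = 1; λ = 6: alg = 3, geom = 2

Step 1 — factor the characteristic polynomial to read off the algebraic multiplicities:
  χ_A(x) = (x - 6)^3*(x - 3)^2

Step 2 — compute geometric multiplicities via the rank-nullity identity g(λ) = n − rank(A − λI):
  rank(A − (3)·I) = 4, so dim ker(A − (3)·I) = n − 4 = 1
  rank(A − (6)·I) = 3, so dim ker(A − (6)·I) = n − 3 = 2

Summary:
  λ = 3: algebraic multiplicity = 2, geometric multiplicity = 1
  λ = 6: algebraic multiplicity = 3, geometric multiplicity = 2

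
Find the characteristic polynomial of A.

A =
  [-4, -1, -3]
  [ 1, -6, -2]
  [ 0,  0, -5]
x^3 + 15*x^2 + 75*x + 125

Expanding det(x·I − A) (e.g. by cofactor expansion or by noting that A is similar to its Jordan form J, which has the same characteristic polynomial as A) gives
  χ_A(x) = x^3 + 15*x^2 + 75*x + 125
which factors as (x + 5)^3. The eigenvalues (with algebraic multiplicities) are λ = -5 with multiplicity 3.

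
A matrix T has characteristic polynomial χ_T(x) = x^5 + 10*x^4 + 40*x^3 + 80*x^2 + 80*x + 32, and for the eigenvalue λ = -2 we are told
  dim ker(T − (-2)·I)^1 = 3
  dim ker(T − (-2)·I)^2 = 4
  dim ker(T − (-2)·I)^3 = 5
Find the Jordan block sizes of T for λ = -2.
Block sizes for λ = -2: [3, 1, 1]

From the dimensions of kernels of powers, the number of Jordan blocks of size at least j is d_j − d_{j−1} where d_j = dim ker(N^j) (with d_0 = 0). Computing the differences gives [3, 1, 1].
The number of blocks of size exactly k is (#blocks of size ≥ k) − (#blocks of size ≥ k + 1), so the partition is: 2 block(s) of size 1, 1 block(s) of size 3.
In nonincreasing order the block sizes are [3, 1, 1].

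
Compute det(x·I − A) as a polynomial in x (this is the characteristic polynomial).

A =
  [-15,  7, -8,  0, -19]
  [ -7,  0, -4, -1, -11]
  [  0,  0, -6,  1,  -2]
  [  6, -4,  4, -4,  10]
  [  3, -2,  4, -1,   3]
x^5 + 22*x^4 + 193*x^3 + 844*x^2 + 1840*x + 1600

Expanding det(x·I − A) (e.g. by cofactor expansion or by noting that A is similar to its Jordan form J, which has the same characteristic polynomial as A) gives
  χ_A(x) = x^5 + 22*x^4 + 193*x^3 + 844*x^2 + 1840*x + 1600
which factors as (x + 4)^3*(x + 5)^2. The eigenvalues (with algebraic multiplicities) are λ = -5 with multiplicity 2, λ = -4 with multiplicity 3.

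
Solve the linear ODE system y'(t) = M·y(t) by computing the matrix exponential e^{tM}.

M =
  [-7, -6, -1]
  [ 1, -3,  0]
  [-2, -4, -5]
e^{tM} =
  [-2*t*exp(-5*t) + exp(-5*t), 2*t^2*exp(-5*t) - 6*t*exp(-5*t), t^2*exp(-5*t) - t*exp(-5*t)]
  [t*exp(-5*t), -t^2*exp(-5*t) + 2*t*exp(-5*t) + exp(-5*t), -t^2*exp(-5*t)/2]
  [-2*t*exp(-5*t), 2*t^2*exp(-5*t) - 4*t*exp(-5*t), t^2*exp(-5*t) + exp(-5*t)]

Strategy: write M = P · J · P⁻¹ where J is a Jordan canonical form, so e^{tM} = P · e^{tJ} · P⁻¹, and e^{tJ} can be computed block-by-block.

M has Jordan form
J =
  [-5,  1,  0]
  [ 0, -5,  1]
  [ 0,  0, -5]
(up to reordering of blocks).

Per-block formulas:
  For a 3×3 Jordan block J_3(-5): exp(t · J_3(-5)) = e^(-5t)·(I + t·N + (t^2/2)·N^2), where N is the 3×3 nilpotent shift.

After assembling e^{tJ} and conjugating by P, we get:

e^{tM} =
  [-2*t*exp(-5*t) + exp(-5*t), 2*t^2*exp(-5*t) - 6*t*exp(-5*t), t^2*exp(-5*t) - t*exp(-5*t)]
  [t*exp(-5*t), -t^2*exp(-5*t) + 2*t*exp(-5*t) + exp(-5*t), -t^2*exp(-5*t)/2]
  [-2*t*exp(-5*t), 2*t^2*exp(-5*t) - 4*t*exp(-5*t), t^2*exp(-5*t) + exp(-5*t)]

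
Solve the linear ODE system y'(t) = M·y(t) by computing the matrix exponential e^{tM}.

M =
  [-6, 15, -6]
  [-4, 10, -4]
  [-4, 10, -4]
e^{tM} =
  [1 - 6*t, 15*t, -6*t]
  [-4*t, 10*t + 1, -4*t]
  [-4*t, 10*t, 1 - 4*t]

Strategy: write M = P · J · P⁻¹ where J is a Jordan canonical form, so e^{tM} = P · e^{tJ} · P⁻¹, and e^{tJ} can be computed block-by-block.

M has Jordan form
J =
  [0, 1, 0]
  [0, 0, 0]
  [0, 0, 0]
(up to reordering of blocks).

Per-block formulas:
  For a 2×2 Jordan block J_2(0): exp(t · J_2(0)) = e^(0t)·(I + t·N), where N is the 2×2 nilpotent shift.
  For a 1×1 block at λ = 0: exp(t · [0]) = [e^(0t)].

After assembling e^{tJ} and conjugating by P, we get:

e^{tM} =
  [1 - 6*t, 15*t, -6*t]
  [-4*t, 10*t + 1, -4*t]
  [-4*t, 10*t, 1 - 4*t]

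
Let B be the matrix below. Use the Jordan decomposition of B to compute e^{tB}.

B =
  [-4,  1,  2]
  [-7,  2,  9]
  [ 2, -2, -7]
e^{tB} =
  [-t^2*exp(-3*t) - t*exp(-3*t) + exp(-3*t), t*exp(-3*t), -t^2*exp(-3*t)/2 + 2*t*exp(-3*t)]
  [-5*t^2*exp(-3*t) - 7*t*exp(-3*t), 5*t*exp(-3*t) + exp(-3*t), -5*t^2*exp(-3*t)/2 + 9*t*exp(-3*t)]
  [2*t^2*exp(-3*t) + 2*t*exp(-3*t), -2*t*exp(-3*t), t^2*exp(-3*t) - 4*t*exp(-3*t) + exp(-3*t)]

Strategy: write B = P · J · P⁻¹ where J is a Jordan canonical form, so e^{tB} = P · e^{tJ} · P⁻¹, and e^{tJ} can be computed block-by-block.

B has Jordan form
J =
  [-3,  1,  0]
  [ 0, -3,  1]
  [ 0,  0, -3]
(up to reordering of blocks).

Per-block formulas:
  For a 3×3 Jordan block J_3(-3): exp(t · J_3(-3)) = e^(-3t)·(I + t·N + (t^2/2)·N^2), where N is the 3×3 nilpotent shift.

After assembling e^{tJ} and conjugating by P, we get:

e^{tB} =
  [-t^2*exp(-3*t) - t*exp(-3*t) + exp(-3*t), t*exp(-3*t), -t^2*exp(-3*t)/2 + 2*t*exp(-3*t)]
  [-5*t^2*exp(-3*t) - 7*t*exp(-3*t), 5*t*exp(-3*t) + exp(-3*t), -5*t^2*exp(-3*t)/2 + 9*t*exp(-3*t)]
  [2*t^2*exp(-3*t) + 2*t*exp(-3*t), -2*t*exp(-3*t), t^2*exp(-3*t) - 4*t*exp(-3*t) + exp(-3*t)]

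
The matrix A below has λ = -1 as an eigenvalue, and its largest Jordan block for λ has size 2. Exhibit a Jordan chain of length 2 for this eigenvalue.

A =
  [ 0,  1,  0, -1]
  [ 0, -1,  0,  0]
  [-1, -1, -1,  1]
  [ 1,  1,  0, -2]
A Jordan chain for λ = -1 of length 2:
v_1 = (1, 0, -1, 1)ᵀ
v_2 = (1, 0, 0, 0)ᵀ

Let N = A − (-1)·I. We want v_2 with N^2 v_2 = 0 but N^1 v_2 ≠ 0; then v_{j-1} := N · v_j for j = 2, …, 2.

Pick v_2 = (1, 0, 0, 0)ᵀ.
Then v_1 = N · v_2 = (1, 0, -1, 1)ᵀ.

Sanity check: (A − (-1)·I) v_1 = (0, 0, 0, 0)ᵀ = 0. ✓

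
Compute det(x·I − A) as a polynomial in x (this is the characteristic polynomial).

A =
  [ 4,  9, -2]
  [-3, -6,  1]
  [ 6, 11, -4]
x^3 + 6*x^2 + 12*x + 8

Expanding det(x·I − A) (e.g. by cofactor expansion or by noting that A is similar to its Jordan form J, which has the same characteristic polynomial as A) gives
  χ_A(x) = x^3 + 6*x^2 + 12*x + 8
which factors as (x + 2)^3. The eigenvalues (with algebraic multiplicities) are λ = -2 with multiplicity 3.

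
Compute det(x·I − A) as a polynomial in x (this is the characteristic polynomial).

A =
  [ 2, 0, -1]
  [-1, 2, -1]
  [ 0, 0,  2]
x^3 - 6*x^2 + 12*x - 8

Expanding det(x·I − A) (e.g. by cofactor expansion or by noting that A is similar to its Jordan form J, which has the same characteristic polynomial as A) gives
  χ_A(x) = x^3 - 6*x^2 + 12*x - 8
which factors as (x - 2)^3. The eigenvalues (with algebraic multiplicities) are λ = 2 with multiplicity 3.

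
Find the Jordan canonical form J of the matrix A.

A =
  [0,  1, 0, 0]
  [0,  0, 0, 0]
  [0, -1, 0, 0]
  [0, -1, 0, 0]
J_2(0) ⊕ J_1(0) ⊕ J_1(0)

The characteristic polynomial is
  det(x·I − A) = x^4

Eigenvalues and multiplicities (the geometric multiplicity of λ is n − rank(A − λI), which equals the number of Jordan blocks for λ):
  λ = 0: algebraic multiplicity = 4, geometric multiplicity = 3

Determining the block sizes for each eigenvalue:
  λ = 0: 3 blocks summing to 4 forces exactly one block of size 2 and the rest size 1 → block sizes [2, 1, 1]

Assembling the blocks gives a Jordan form
J =
  [0, 1, 0, 0]
  [0, 0, 0, 0]
  [0, 0, 0, 0]
  [0, 0, 0, 0]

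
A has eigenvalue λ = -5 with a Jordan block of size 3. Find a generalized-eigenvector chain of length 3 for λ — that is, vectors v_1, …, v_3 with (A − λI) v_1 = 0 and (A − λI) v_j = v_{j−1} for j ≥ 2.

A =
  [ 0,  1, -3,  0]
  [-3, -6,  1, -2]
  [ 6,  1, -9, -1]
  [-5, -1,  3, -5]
A Jordan chain for λ = -5 of length 3:
v_1 = (4, 4, 8, -4)ᵀ
v_2 = (5, -3, 6, -5)ᵀ
v_3 = (1, 0, 0, 0)ᵀ

Let N = A − (-5)·I. We want v_3 with N^3 v_3 = 0 but N^2 v_3 ≠ 0; then v_{j-1} := N · v_j for j = 3, …, 2.

Pick v_3 = (1, 0, 0, 0)ᵀ.
Then v_2 = N · v_3 = (5, -3, 6, -5)ᵀ.
Then v_1 = N · v_2 = (4, 4, 8, -4)ᵀ.

Sanity check: (A − (-5)·I) v_1 = (0, 0, 0, 0)ᵀ = 0. ✓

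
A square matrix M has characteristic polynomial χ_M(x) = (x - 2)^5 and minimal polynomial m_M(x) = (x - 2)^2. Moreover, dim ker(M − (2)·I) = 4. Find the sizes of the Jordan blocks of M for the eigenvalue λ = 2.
Block sizes for λ = 2: [2, 1, 1, 1]

Step 1 — from the characteristic polynomial, algebraic multiplicity of λ = 2 is 5. From dim ker(M − (2)·I) = 4, there are exactly 4 Jordan blocks for λ = 2.
Step 2 — from the minimal polynomial, the factor (x − 2)^2 tells us the largest block for λ = 2 has size 2.
Step 3 — with total size 5, 4 blocks, and largest block 2, the block sizes (in nonincreasing order) are [2, 1, 1, 1].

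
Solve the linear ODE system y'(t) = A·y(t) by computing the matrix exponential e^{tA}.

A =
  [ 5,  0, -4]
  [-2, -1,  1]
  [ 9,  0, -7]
e^{tA} =
  [6*t*exp(-t) + exp(-t), 0, -4*t*exp(-t)]
  [-3*t^2*exp(-t)/2 - 2*t*exp(-t), exp(-t), t^2*exp(-t) + t*exp(-t)]
  [9*t*exp(-t), 0, -6*t*exp(-t) + exp(-t)]

Strategy: write A = P · J · P⁻¹ where J is a Jordan canonical form, so e^{tA} = P · e^{tJ} · P⁻¹, and e^{tJ} can be computed block-by-block.

A has Jordan form
J =
  [-1,  1,  0]
  [ 0, -1,  1]
  [ 0,  0, -1]
(up to reordering of blocks).

Per-block formulas:
  For a 3×3 Jordan block J_3(-1): exp(t · J_3(-1)) = e^(-1t)·(I + t·N + (t^2/2)·N^2), where N is the 3×3 nilpotent shift.

After assembling e^{tJ} and conjugating by P, we get:

e^{tA} =
  [6*t*exp(-t) + exp(-t), 0, -4*t*exp(-t)]
  [-3*t^2*exp(-t)/2 - 2*t*exp(-t), exp(-t), t^2*exp(-t) + t*exp(-t)]
  [9*t*exp(-t), 0, -6*t*exp(-t) + exp(-t)]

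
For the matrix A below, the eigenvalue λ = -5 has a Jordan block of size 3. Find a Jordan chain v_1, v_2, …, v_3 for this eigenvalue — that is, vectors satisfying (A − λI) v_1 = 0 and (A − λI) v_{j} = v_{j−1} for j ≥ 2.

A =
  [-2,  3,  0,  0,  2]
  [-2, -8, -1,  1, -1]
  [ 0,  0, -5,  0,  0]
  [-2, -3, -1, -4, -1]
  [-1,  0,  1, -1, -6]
A Jordan chain for λ = -5 of length 3:
v_1 = (1, -1, 0, -1, 0)ᵀ
v_2 = (3, -2, 0, -2, -1)ᵀ
v_3 = (1, 0, 0, 0, 0)ᵀ

Let N = A − (-5)·I. We want v_3 with N^3 v_3 = 0 but N^2 v_3 ≠ 0; then v_{j-1} := N · v_j for j = 3, …, 2.

Pick v_3 = (1, 0, 0, 0, 0)ᵀ.
Then v_2 = N · v_3 = (3, -2, 0, -2, -1)ᵀ.
Then v_1 = N · v_2 = (1, -1, 0, -1, 0)ᵀ.

Sanity check: (A − (-5)·I) v_1 = (0, 0, 0, 0, 0)ᵀ = 0. ✓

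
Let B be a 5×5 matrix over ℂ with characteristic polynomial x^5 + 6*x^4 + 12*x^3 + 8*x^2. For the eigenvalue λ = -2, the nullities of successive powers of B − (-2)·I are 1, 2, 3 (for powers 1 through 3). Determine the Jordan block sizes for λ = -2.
Block sizes for λ = -2: [3]

From the dimensions of kernels of powers, the number of Jordan blocks of size at least j is d_j − d_{j−1} where d_j = dim ker(N^j) (with d_0 = 0). Computing the differences gives [1, 1, 1].
The number of blocks of size exactly k is (#blocks of size ≥ k) − (#blocks of size ≥ k + 1), so the partition is: 1 block(s) of size 3.
In nonincreasing order the block sizes are [3].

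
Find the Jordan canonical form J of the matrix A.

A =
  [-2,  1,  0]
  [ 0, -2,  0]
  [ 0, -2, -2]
J_2(-2) ⊕ J_1(-2)

The characteristic polynomial is
  det(x·I − A) = x^3 + 6*x^2 + 12*x + 8 = (x + 2)^3

Eigenvalues and multiplicities (the geometric multiplicity of λ is n − rank(A − λI), which equals the number of Jordan blocks for λ):
  λ = -2: algebraic multiplicity = 3, geometric multiplicity = 2

Determining the block sizes for each eigenvalue:
  λ = -2: 2 blocks summing to 3 forces exactly one block of size 2 and the rest size 1 → block sizes [2, 1]

Assembling the blocks gives a Jordan form
J =
  [-2,  1,  0]
  [ 0, -2,  0]
  [ 0,  0, -2]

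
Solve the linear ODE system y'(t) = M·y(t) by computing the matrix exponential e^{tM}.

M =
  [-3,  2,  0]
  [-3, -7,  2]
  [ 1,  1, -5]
e^{tM} =
  [-t^2*exp(-5*t) + 2*t*exp(-5*t) + exp(-5*t), 2*t*exp(-5*t), 2*t^2*exp(-5*t)]
  [t^2*exp(-5*t) - 3*t*exp(-5*t), -2*t*exp(-5*t) + exp(-5*t), -2*t^2*exp(-5*t) + 2*t*exp(-5*t)]
  [-t^2*exp(-5*t)/2 + t*exp(-5*t), t*exp(-5*t), t^2*exp(-5*t) + exp(-5*t)]

Strategy: write M = P · J · P⁻¹ where J is a Jordan canonical form, so e^{tM} = P · e^{tJ} · P⁻¹, and e^{tJ} can be computed block-by-block.

M has Jordan form
J =
  [-5,  1,  0]
  [ 0, -5,  1]
  [ 0,  0, -5]
(up to reordering of blocks).

Per-block formulas:
  For a 3×3 Jordan block J_3(-5): exp(t · J_3(-5)) = e^(-5t)·(I + t·N + (t^2/2)·N^2), where N is the 3×3 nilpotent shift.

After assembling e^{tJ} and conjugating by P, we get:

e^{tM} =
  [-t^2*exp(-5*t) + 2*t*exp(-5*t) + exp(-5*t), 2*t*exp(-5*t), 2*t^2*exp(-5*t)]
  [t^2*exp(-5*t) - 3*t*exp(-5*t), -2*t*exp(-5*t) + exp(-5*t), -2*t^2*exp(-5*t) + 2*t*exp(-5*t)]
  [-t^2*exp(-5*t)/2 + t*exp(-5*t), t*exp(-5*t), t^2*exp(-5*t) + exp(-5*t)]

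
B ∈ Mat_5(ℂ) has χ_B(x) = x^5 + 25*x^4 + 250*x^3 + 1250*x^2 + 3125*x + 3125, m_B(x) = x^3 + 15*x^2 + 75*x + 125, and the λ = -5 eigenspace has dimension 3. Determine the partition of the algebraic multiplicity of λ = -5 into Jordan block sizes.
Block sizes for λ = -5: [3, 1, 1]

Step 1 — from the characteristic polynomial, algebraic multiplicity of λ = -5 is 5. From dim ker(B − (-5)·I) = 3, there are exactly 3 Jordan blocks for λ = -5.
Step 2 — from the minimal polynomial, the factor (x + 5)^3 tells us the largest block for λ = -5 has size 3.
Step 3 — with total size 5, 3 blocks, and largest block 3, the block sizes (in nonincreasing order) are [3, 1, 1].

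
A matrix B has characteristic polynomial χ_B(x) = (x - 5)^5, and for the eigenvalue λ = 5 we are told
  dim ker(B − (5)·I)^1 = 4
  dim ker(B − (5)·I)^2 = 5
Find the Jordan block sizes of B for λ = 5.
Block sizes for λ = 5: [2, 1, 1, 1]

From the dimensions of kernels of powers, the number of Jordan blocks of size at least j is d_j − d_{j−1} where d_j = dim ker(N^j) (with d_0 = 0). Computing the differences gives [4, 1].
The number of blocks of size exactly k is (#blocks of size ≥ k) − (#blocks of size ≥ k + 1), so the partition is: 3 block(s) of size 1, 1 block(s) of size 2.
In nonincreasing order the block sizes are [2, 1, 1, 1].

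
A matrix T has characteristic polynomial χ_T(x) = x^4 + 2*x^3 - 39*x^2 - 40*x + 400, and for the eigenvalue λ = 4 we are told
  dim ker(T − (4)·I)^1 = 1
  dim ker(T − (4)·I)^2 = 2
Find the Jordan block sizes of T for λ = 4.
Block sizes for λ = 4: [2]

From the dimensions of kernels of powers, the number of Jordan blocks of size at least j is d_j − d_{j−1} where d_j = dim ker(N^j) (with d_0 = 0). Computing the differences gives [1, 1].
The number of blocks of size exactly k is (#blocks of size ≥ k) − (#blocks of size ≥ k + 1), so the partition is: 1 block(s) of size 2.
In nonincreasing order the block sizes are [2].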